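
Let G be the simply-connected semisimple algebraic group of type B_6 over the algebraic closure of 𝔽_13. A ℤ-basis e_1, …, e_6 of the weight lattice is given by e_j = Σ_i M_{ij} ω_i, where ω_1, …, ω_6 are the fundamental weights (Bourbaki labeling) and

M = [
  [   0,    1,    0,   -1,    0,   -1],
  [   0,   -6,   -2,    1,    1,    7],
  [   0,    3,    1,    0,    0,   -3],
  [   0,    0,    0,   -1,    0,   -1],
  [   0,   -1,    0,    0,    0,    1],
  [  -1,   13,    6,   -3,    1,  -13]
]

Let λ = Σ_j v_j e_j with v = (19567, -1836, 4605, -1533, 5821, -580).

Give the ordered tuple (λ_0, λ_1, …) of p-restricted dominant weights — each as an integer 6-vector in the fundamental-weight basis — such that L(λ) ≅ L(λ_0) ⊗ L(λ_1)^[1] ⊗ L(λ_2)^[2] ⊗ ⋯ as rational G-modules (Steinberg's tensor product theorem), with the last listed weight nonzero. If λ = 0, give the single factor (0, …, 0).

((4, 6, 5, 7, 8, 10), (8, 0, 12, 6, 5, 9), (1, 12, 4, 12, 7, 12))

ω-coordinates c = M·v, v = (19567, -1836, 4605, -1533, 5821, -580):
  c_1 = (0)·(19567) + (1)·(-1836) + (0)·(4605) + (-1)·(-1533) + (0)·(5821) + (-1)·(-580) = 277
  c_2 = (0)·(19567) + (-6)·(-1836) + (-2)·(4605) + (1)·(-1533) + (1)·(5821) + (7)·(-580) = 2034
  c_3 = (0)·(19567) + (3)·(-1836) + (1)·(4605) + (0)·(-1533) + (0)·(5821) + (-3)·(-580) = 837
  c_4 = (0)·(19567) + (0)·(-1836) + (0)·(4605) + (-1)·(-1533) + (0)·(5821) + (-1)·(-580) = 2113
  c_5 = (0)·(19567) + (-1)·(-1836) + (0)·(4605) + (0)·(-1533) + (0)·(5821) + (1)·(-580) = 1256
  c_6 = (-1)·(19567) + (13)·(-1836) + (6)·(4605) + (-3)·(-1533) + (1)·(5821) + (-13)·(-580) = 2155
p = 13; digits c_i = Σ_j d_{ij}·13^j, 0 ≤ d_{ij} < 13:
  c_1 = 277 = 4·13^0 + 8·13^1 + 1·13^2
  c_2 = 2034 = 6·13^0 + 0·13^1 + 12·13^2
  c_3 = 837 = 5·13^0 + 12·13^1 + 4·13^2
  c_4 = 2113 = 7·13^0 + 6·13^1 + 12·13^2
  c_5 = 1256 = 8·13^0 + 5·13^1 + 7·13^2
  c_6 = 2155 = 10·13^0 + 9·13^1 + 12·13^2
λ_0 = (4, 6, 5, 7, 8, 10)
λ_1 = (8, 0, 12, 6, 5, 9)
λ_2 = (1, 12, 4, 12, 7, 12)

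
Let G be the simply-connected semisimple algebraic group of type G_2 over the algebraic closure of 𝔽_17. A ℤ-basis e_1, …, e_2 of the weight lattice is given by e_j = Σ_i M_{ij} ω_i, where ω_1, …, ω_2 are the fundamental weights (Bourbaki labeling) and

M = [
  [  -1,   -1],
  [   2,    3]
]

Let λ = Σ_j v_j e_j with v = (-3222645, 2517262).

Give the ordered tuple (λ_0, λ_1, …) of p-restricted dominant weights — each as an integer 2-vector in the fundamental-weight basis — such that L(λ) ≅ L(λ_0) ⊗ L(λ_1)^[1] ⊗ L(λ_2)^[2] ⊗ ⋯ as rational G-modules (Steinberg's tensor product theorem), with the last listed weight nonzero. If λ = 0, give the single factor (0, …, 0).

((2, 0), (13, 12), (9, 3), (7, 4), (8, 13))

Change of basis e → ω: c = M·v where v = (-3222645, 2517262):
  c_1 = (-1)·(-3222645) + (-1)·(2517262) = 705383
  c_2 = (2)·(-3222645) + (3)·(2517262) = 1106496
Expand coordinatewise in base 17:
  c_1 = 705383 = 2·17^0 + 13·17^1 + 9·17^2 + 7·17^3 + 8·17^4
  c_2 = 1106496 = 0·17^0 + 12·17^1 + 3·17^2 + 4·17^3 + 13·17^4
Factor λ_0 = (2, 0)
Factor λ_1 = (13, 12)
Factor λ_2 = (9, 3)
Factor λ_3 = (7, 4)
Factor λ_4 = (8, 13)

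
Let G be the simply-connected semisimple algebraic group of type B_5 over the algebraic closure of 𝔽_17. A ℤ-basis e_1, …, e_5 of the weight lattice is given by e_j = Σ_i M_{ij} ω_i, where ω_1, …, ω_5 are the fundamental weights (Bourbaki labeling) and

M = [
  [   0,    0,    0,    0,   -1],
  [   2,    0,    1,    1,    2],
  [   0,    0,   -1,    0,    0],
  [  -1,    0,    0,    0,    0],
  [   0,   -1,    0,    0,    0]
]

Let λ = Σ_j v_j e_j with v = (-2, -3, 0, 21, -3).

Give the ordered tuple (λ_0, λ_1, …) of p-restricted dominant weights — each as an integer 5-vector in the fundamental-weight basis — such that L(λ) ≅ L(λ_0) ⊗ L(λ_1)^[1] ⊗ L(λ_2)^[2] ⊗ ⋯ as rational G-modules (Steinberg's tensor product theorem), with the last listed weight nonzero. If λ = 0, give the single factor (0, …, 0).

((3, 11, 0, 2, 3),)

Converting to the ω-basis (c_i = row i of M dotted with v = (-2, -3, 0, 21, -3)):
  c_1 = (0)·(-2) + (0)·(-3) + (0)·(0) + (0)·(21) + (-1)·(-3) = 3
  c_2 = (2)·(-2) + (0)·(-3) + (1)·(0) + (1)·(21) + (2)·(-3) = 11
  c_3 = (0)·(-2) + (0)·(-3) + (-1)·(0) + (0)·(21) + (0)·(-3) = 0
  c_4 = (-1)·(-2) + (0)·(-3) + (0)·(0) + (0)·(21) + (0)·(-3) = 2
  c_5 = (0)·(-2) + (-1)·(-3) + (0)·(0) + (0)·(21) + (0)·(-3) = 3
p = 17; digits c_i = Σ_j d_{ij}·17^j, 0 ≤ d_{ij} < 17:
  c_1 = 3 = 3·17^0
  c_2 = 11 = 11·17^0
  c_3 = 0
  c_4 = 2 = 2·17^0
  c_5 = 3 = 3·17^0
Factor λ_0 = (3, 11, 0, 2, 3)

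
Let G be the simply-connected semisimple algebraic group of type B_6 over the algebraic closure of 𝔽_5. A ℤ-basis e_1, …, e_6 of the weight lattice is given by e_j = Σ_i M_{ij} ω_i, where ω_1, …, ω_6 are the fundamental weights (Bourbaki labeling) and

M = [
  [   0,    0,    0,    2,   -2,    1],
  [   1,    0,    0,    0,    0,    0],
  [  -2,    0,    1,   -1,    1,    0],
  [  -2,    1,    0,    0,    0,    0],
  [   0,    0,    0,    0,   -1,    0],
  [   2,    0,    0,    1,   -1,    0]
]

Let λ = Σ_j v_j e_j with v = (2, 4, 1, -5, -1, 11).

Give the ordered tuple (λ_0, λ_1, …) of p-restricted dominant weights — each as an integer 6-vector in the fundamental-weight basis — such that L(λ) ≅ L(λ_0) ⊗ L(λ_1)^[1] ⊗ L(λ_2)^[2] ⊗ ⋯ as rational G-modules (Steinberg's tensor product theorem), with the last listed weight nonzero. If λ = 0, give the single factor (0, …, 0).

((3, 2, 1, 0, 1, 0),)

ω-coordinates c = M·v, v = (2, 4, 1, -5, -1, 11):
  c_1 = (0)·(2) + (0)·(4) + (0)·(1) + (2)·(-5) + (-2)·(-1) + (1)·(11) = 3
  c_2 = (1)·(2) + (0)·(4) + (0)·(1) + (0)·(-5) + (0)·(-1) + (0)·(11) = 2
  c_3 = (-2)·(2) + (0)·(4) + (1)·(1) + (-1)·(-5) + (1)·(-1) + (0)·(11) = 1
  c_4 = (-2)·(2) + (1)·(4) + (0)·(1) + (0)·(-5) + (0)·(-1) + (0)·(11) = 0
  c_5 = (0)·(2) + (0)·(4) + (0)·(1) + (0)·(-5) + (-1)·(-1) + (0)·(11) = 1
  c_6 = (2)·(2) + (0)·(4) + (0)·(1) + (1)·(-5) + (-1)·(-1) + (0)·(11) = 0
Writing each c_i in base p = 5:
  c_1 = 3 = 3·5^0
  c_2 = 2 = 2·5^0
  c_3 = 1 = 1·5^0
  c_4 = 0
  c_5 = 1 = 1·5^0
  c_6 = 0
Factor λ_0 = (3, 2, 1, 0, 1, 0)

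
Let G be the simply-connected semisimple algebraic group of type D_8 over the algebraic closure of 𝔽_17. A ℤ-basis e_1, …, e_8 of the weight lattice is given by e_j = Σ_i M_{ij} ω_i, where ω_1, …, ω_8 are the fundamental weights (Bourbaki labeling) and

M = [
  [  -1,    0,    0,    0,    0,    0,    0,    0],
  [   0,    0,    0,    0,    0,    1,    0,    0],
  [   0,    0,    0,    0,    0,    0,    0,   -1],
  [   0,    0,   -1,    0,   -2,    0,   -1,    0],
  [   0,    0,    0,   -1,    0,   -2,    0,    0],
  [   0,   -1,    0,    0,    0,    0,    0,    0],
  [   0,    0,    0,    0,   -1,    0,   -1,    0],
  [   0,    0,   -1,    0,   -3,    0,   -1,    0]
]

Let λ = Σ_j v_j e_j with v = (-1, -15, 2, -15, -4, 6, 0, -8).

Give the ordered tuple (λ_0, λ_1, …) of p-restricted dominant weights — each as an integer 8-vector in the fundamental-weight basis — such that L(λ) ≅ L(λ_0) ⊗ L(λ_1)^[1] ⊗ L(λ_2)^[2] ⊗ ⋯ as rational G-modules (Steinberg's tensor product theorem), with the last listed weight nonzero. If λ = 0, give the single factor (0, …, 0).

Converting to the ω-basis (c_i = row i of M dotted with v = (-1, -15, 2, -15, -4, 6, 0, -8)):
  c_1 = (-1)·(-1) + (0)·(-15) + (0)·(2) + (0)·(-15) + (0)·(-4) + (0)·(6) + (0)·(0) + (0)·(-8) = 1
  c_2 = (0)·(-1) + (0)·(-15) + (0)·(2) + (0)·(-15) + (0)·(-4) + (1)·(6) + (0)·(0) + (0)·(-8) = 6
  c_3 = (0)·(-1) + (0)·(-15) + (0)·(2) + (0)·(-15) + (0)·(-4) + (0)·(6) + (0)·(0) + (-1)·(-8) = 8
  c_4 = (0)·(-1) + (0)·(-15) + (-1)·(2) + (0)·(-15) + (-2)·(-4) + (0)·(6) + (-1)·(0) + (0)·(-8) = 6
  c_5 = (0)·(-1) + (0)·(-15) + (0)·(2) + (-1)·(-15) + (0)·(-4) + (-2)·(6) + (0)·(0) + (0)·(-8) = 3
  c_6 = (0)·(-1) + (-1)·(-15) + (0)·(2) + (0)·(-15) + (0)·(-4) + (0)·(6) + (0)·(0) + (0)·(-8) = 15
  c_7 = (0)·(-1) + (0)·(-15) + (0)·(2) + (0)·(-15) + (-1)·(-4) + (0)·(6) + (-1)·(0) + (0)·(-8) = 4
  c_8 = (0)·(-1) + (0)·(-15) + (-1)·(2) + (0)·(-15) + (-3)·(-4) + (0)·(6) + (-1)·(0) + (0)·(-8) = 10
Expand coordinatewise in base 17:
  c_1 = 1 = 1·17^0
  c_2 = 6 = 6·17^0
  c_3 = 8 = 8·17^0
  c_4 = 6 = 6·17^0
  c_5 = 3 = 3·17^0
  c_6 = 15 = 15·17^0
  c_7 = 4 = 4·17^0
  c_8 = 10 = 10·17^0
Factor λ_0 = (1, 6, 8, 6, 3, 15, 4, 10)

((1, 6, 8, 6, 3, 15, 4, 10),)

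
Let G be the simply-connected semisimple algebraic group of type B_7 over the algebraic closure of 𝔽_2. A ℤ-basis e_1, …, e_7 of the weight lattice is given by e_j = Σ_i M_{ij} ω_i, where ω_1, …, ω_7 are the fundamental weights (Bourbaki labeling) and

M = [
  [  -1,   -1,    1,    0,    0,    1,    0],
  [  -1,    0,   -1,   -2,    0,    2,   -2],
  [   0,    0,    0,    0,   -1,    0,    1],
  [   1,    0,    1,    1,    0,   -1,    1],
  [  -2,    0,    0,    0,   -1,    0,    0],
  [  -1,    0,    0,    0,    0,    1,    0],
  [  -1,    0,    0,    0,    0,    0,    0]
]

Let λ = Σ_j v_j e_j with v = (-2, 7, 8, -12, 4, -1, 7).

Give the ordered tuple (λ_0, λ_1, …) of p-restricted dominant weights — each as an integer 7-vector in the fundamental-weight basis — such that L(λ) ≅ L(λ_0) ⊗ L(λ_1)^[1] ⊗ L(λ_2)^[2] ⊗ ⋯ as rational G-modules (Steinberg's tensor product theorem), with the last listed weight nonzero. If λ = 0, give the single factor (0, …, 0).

Compute c_i = Σ_j M_{ij} v_j with v = (-2, 7, 8, -12, 4, -1, 7):
  c_1 = (-1)·(-2) + (-1)·(7) + 1·8 + (0)·(-12) + 0·4 + (1)·(-1) + 0·7 = 2
  c_2 = (-1)·(-2) + 0·7 + (-1)·(8) + (-2)·(-12) + 0·4 + (2)·(-1) + (-2)·(7) = 2
  c_3 = (0)·(-2) + 0·7 + 0·8 + (0)·(-12) + (-1)·(4) + (0)·(-1) + 1·7 = 3
  c_4 = (1)·(-2) + 0·7 + 1·8 + (1)·(-12) + 0·4 + (-1)·(-1) + 1·7 = 2
  c_5 = (-2)·(-2) + 0·7 + 0·8 + (0)·(-12) + (-1)·(4) + (0)·(-1) + 0·7 = 0
  c_6 = (-1)·(-2) + 0·7 + 0·8 + (0)·(-12) + 0·4 + (1)·(-1) + 0·7 = 1
  c_7 = (-1)·(-2) + 0·7 + 0·8 + (0)·(-12) + 0·4 + (0)·(-1) + 0·7 = 2
Writing each c_i in base p = 2:
  c_1 = 2 = 0·2^0 + 1·2^1
  c_2 = 2 = 0·2^0 + 1·2^1
  c_3 = 3 = 1·2^0 + 1·2^1
  c_4 = 2 = 0·2^0 + 1·2^1
  c_5 = 0
  c_6 = 1 = 1·2^0
  c_7 = 2 = 0·2^0 + 1·2^1
Factor λ_0 = (0, 0, 1, 0, 0, 1, 0)
Factor λ_1 = (1, 1, 1, 1, 0, 0, 1)

((0, 0, 1, 0, 0, 1, 0), (1, 1, 1, 1, 0, 0, 1))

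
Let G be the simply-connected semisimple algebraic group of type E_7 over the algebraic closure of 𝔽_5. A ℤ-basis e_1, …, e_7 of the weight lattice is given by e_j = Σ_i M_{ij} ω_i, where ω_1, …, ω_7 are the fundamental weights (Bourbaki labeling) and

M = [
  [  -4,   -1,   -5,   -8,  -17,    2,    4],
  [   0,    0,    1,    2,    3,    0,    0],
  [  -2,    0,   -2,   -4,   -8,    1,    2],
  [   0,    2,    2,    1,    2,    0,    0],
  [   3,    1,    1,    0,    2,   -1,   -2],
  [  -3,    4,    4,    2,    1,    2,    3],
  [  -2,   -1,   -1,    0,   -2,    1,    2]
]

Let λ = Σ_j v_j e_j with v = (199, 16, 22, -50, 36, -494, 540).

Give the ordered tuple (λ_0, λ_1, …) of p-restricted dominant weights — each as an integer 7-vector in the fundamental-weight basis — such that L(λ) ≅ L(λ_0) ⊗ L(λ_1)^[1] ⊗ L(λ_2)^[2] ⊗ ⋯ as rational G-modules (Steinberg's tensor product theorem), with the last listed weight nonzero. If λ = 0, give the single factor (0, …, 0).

((3, 0, 1, 3, 1, 3, 3), (2, 1, 1, 4, 4, 4, 0), (1, 1, 2, 3, 4, 4, 3))

In the fundamental-weight basis, λ has coordinates c = M·v (v = (199, 16, 22, -50, 36, -494, 540)):
  c_1 = -4*199 + -1*16 + -5*22 + -8*-50 + -17*36 + 2*-494 + 4*540 = 38
  c_2 = 0*199 + 0*16 + 1*22 + 2*-50 + 3*36 + 0*-494 + 0*540 = 30
  c_3 = -2*199 + 0*16 + -2*22 + -4*-50 + -8*36 + 1*-494 + 2*540 = 56
  c_4 = 0*199 + 2*16 + 2*22 + 1*-50 + 2*36 + 0*-494 + 0*540 = 98
  c_5 = 3*199 + 1*16 + 1*22 + 0*-50 + 2*36 + -1*-494 + -2*540 = 121
  c_6 = -3*199 + 4*16 + 4*22 + 2*-50 + 1*36 + 2*-494 + 3*540 = 123
  c_7 = -2*199 + -1*16 + -1*22 + 0*-50 + -2*36 + 1*-494 + 2*540 = 78
Base-5 expansion of each c_i:
  c_1 = 38 = 3·5^0 + 2·5^1 + 1·5^2
  c_2 = 30 = 0·5^0 + 1·5^1 + 1·5^2
  c_3 = 56 = 1·5^0 + 1·5^1 + 2·5^2
  c_4 = 98 = 3·5^0 + 4·5^1 + 3·5^2
  c_5 = 121 = 1·5^0 + 4·5^1 + 4·5^2
  c_6 = 123 = 3·5^0 + 4·5^1 + 4·5^2
  c_7 = 78 = 3·5^0 + 0·5^1 + 3·5^2
λ_0 = (3, 0, 1, 3, 1, 3, 3)
λ_1 = (2, 1, 1, 4, 4, 4, 0)
λ_2 = (1, 1, 2, 3, 4, 4, 3)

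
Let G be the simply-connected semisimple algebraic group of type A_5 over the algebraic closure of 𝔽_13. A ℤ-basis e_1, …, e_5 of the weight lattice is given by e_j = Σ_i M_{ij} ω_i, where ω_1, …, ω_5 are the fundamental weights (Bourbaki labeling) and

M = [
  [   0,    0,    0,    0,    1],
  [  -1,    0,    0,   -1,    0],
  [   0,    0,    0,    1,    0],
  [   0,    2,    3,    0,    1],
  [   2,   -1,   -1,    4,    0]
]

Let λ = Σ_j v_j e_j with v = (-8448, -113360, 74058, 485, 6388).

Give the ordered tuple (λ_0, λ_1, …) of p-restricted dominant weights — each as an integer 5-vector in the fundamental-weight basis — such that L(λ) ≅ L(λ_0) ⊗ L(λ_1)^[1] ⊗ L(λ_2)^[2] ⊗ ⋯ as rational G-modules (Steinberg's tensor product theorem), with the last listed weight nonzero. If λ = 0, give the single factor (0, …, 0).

Compute c_i = Σ_j M_{ij} v_j with v = (-8448, -113360, 74058, 485, 6388):
  c_1 = (0)·(-8448) + (0)·(-113360) + 0·74058 + 0·485 + 1·6388 = 6388
  c_2 = (-1)·(-8448) + (0)·(-113360) + 0·74058 + (-1)·(485) + 0·6388 = 7963
  c_3 = (0)·(-8448) + (0)·(-113360) + 0·74058 + 1·485 + 0·6388 = 485
  c_4 = (0)·(-8448) + (2)·(-113360) + 3·74058 + 0·485 + 1·6388 = 1842
  c_5 = (2)·(-8448) + (-1)·(-113360) + (-1)·(74058) + 4·485 + 0·6388 = 24346
Expand coordinatewise in base 13:
  c_1 = 6388 = 5·13^0 + 10·13^1 + 11·13^2 + 2·13^3
  c_2 = 7963 = 7·13^0 + 1·13^1 + 8·13^2 + 3·13^3
  c_3 = 485 = 4·13^0 + 11·13^1 + 2·13^2
  c_4 = 1842 = 9·13^0 + 11·13^1 + 10·13^2
  c_5 = 24346 = 10·13^0 + 0·13^1 + 1·13^2 + 11·13^3
Factor λ_0 = (5, 7, 4, 9, 10)
Factor λ_1 = (10, 1, 11, 11, 0)
Factor λ_2 = (11, 8, 2, 10, 1)
Factor λ_3 = (2, 3, 0, 0, 11)

((5, 7, 4, 9, 10), (10, 1, 11, 11, 0), (11, 8, 2, 10, 1), (2, 3, 0, 0, 11))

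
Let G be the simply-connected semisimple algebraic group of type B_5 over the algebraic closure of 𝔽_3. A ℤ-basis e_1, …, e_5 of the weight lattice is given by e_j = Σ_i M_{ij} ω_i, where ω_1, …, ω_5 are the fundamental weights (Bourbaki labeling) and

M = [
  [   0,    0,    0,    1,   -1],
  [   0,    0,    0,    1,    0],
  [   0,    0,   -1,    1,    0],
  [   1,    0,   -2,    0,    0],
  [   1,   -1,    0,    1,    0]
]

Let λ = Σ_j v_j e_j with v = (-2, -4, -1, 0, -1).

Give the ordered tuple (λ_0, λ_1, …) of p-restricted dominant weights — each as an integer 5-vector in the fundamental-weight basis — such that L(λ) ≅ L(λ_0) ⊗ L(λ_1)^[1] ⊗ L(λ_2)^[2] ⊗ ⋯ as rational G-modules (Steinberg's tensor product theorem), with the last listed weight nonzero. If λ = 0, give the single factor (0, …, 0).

Converting to the ω-basis (c_i = row i of M dotted with v = (-2, -4, -1, 0, -1)):
  c_1 = (0)·(-2) + (0)·(-4) + (0)·(-1) + (1)·(0) + (-1)·(-1) = 1
  c_2 = (0)·(-2) + (0)·(-4) + (0)·(-1) + (1)·(0) + (0)·(-1) = 0
  c_3 = (0)·(-2) + (0)·(-4) + (-1)·(-1) + (1)·(0) + (0)·(-1) = 1
  c_4 = (1)·(-2) + (0)·(-4) + (-2)·(-1) + (0)·(0) + (0)·(-1) = 0
  c_5 = (1)·(-2) + (-1)·(-4) + (0)·(-1) + (1)·(0) + (0)·(-1) = 2
Writing each c_i in base p = 3:
  c_1 = 1 = 1·3^0
  c_2 = 0
  c_3 = 1 = 1·3^0
  c_4 = 0
  c_5 = 2 = 2·3^0
p-restricted factor λ_0 = (1, 0, 1, 0, 2)

((1, 0, 1, 0, 2),)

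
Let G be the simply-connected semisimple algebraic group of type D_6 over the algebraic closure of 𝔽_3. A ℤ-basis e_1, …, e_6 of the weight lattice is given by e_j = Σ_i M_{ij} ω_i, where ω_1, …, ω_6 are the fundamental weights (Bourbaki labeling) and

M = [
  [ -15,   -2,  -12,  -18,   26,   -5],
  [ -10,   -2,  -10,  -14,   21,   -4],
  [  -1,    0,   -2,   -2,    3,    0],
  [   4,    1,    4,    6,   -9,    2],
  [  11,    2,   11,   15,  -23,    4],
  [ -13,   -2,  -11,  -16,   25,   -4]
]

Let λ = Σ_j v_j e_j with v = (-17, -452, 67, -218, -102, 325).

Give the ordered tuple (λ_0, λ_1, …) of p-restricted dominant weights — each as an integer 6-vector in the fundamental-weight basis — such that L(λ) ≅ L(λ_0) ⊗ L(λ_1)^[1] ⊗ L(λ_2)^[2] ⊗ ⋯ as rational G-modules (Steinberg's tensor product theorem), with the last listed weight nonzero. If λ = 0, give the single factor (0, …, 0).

ω-coordinates c = M·v, v = (-17, -452, 67, -218, -102, 325):
  c_1 = -15*-17 + -2*-452 + -12*67 + -18*-218 + 26*-102 + -5*325 = 2
  c_2 = -10*-17 + -2*-452 + -10*67 + -14*-218 + 21*-102 + -4*325 = 14
  c_3 = -1*-17 + 0*-452 + -2*67 + -2*-218 + 3*-102 + 0*325 = 13
  c_4 = 4*-17 + 1*-452 + 4*67 + 6*-218 + -9*-102 + 2*325 = 8
  c_5 = 11*-17 + 2*-452 + 11*67 + 15*-218 + -23*-102 + 4*325 = 22
  c_6 = -13*-17 + -2*-452 + -11*67 + -16*-218 + 25*-102 + -4*325 = 26
Expand coordinatewise in base 3:
  c_1 = 2 = 2·3^0
  c_2 = 14 = 2·3^0 + 1·3^1 + 1·3^2
  c_3 = 13 = 1·3^0 + 1·3^1 + 1·3^2
  c_4 = 8 = 2·3^0 + 2·3^1
  c_5 = 22 = 1·3^0 + 1·3^1 + 2·3^2
  c_6 = 26 = 2·3^0 + 2·3^1 + 2·3^2
λ_0 = (2, 2, 1, 2, 1, 2)
λ_1 = (0, 1, 1, 2, 1, 2)
λ_2 = (0, 1, 1, 0, 2, 2)

((2, 2, 1, 2, 1, 2), (0, 1, 1, 2, 1, 2), (0, 1, 1, 0, 2, 2))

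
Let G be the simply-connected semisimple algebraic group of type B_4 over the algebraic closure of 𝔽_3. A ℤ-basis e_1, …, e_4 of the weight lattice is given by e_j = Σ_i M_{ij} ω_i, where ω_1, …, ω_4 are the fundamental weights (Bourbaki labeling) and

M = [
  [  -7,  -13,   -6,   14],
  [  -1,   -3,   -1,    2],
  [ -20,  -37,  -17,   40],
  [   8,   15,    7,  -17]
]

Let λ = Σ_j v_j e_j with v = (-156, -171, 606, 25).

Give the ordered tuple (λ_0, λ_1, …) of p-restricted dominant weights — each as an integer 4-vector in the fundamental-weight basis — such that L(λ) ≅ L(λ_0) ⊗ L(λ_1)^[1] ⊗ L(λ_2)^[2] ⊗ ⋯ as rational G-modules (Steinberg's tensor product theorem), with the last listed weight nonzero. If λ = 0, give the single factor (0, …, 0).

Converting to the ω-basis (c_i = row i of M dotted with v = (-156, -171, 606, 25)):
  c_1 = (-7)·(-156) + (-13)·(-171) + (-6)·(606) + (14)·(25) = 29
  c_2 = (-1)·(-156) + (-3)·(-171) + (-1)·(606) + (2)·(25) = 113
  c_3 = (-20)·(-156) + (-37)·(-171) + (-17)·(606) + (40)·(25) = 145
  c_4 = (8)·(-156) + (15)·(-171) + (7)·(606) + (-17)·(25) = 4
Writing each c_i in base p = 3:
  c_1 = 29 = 2·3^0 + 0·3^1 + 0·3^2 + 1·3^3
  c_2 = 113 = 2·3^0 + 1·3^1 + 0·3^2 + 1·3^3 + 1·3^4
  c_3 = 145 = 1·3^0 + 0·3^1 + 1·3^2 + 2·3^3 + 1·3^4
  c_4 = 4 = 1·3^0 + 1·3^1
Factor λ_0 = (2, 2, 1, 1)
Factor λ_1 = (0, 1, 0, 1)
Factor λ_2 = (0, 0, 1, 0)
Factor λ_3 = (1, 1, 2, 0)
Factor λ_4 = (0, 1, 1, 0)

((2, 2, 1, 1), (0, 1, 0, 1), (0, 0, 1, 0), (1, 1, 2, 0), (0, 1, 1, 0))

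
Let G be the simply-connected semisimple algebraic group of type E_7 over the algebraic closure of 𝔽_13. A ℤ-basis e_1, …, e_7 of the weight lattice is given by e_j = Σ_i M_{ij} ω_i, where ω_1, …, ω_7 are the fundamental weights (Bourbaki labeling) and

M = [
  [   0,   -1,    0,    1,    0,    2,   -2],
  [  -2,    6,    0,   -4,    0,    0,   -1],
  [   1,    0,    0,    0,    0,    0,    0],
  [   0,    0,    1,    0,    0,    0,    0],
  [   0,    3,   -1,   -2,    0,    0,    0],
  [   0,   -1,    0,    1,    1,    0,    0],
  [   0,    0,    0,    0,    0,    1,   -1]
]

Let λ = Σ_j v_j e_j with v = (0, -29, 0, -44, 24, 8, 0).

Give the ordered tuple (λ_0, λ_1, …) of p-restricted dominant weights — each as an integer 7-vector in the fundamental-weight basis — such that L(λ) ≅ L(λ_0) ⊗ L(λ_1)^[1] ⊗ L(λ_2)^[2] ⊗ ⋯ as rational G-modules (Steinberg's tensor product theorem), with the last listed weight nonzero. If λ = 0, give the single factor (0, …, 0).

In the fundamental-weight basis, λ has coordinates c = M·v (v = (0, -29, 0, -44, 24, 8, 0)):
  c_1 = 0·0 + (-1)·(-29) + 0·0 + (1)·(-44) + 0·24 + 2·8 + (-2)·(0) = 1
  c_2 = (-2)·(0) + (6)·(-29) + 0·0 + (-4)·(-44) + 0·24 + 0·8 + (-1)·(0) = 2
  c_3 = 1·0 + (0)·(-29) + 0·0 + (0)·(-44) + 0·24 + 0·8 + 0·0 = 0
  c_4 = 0·0 + (0)·(-29) + 1·0 + (0)·(-44) + 0·24 + 0·8 + 0·0 = 0
  c_5 = 0·0 + (3)·(-29) + (-1)·(0) + (-2)·(-44) + 0·24 + 0·8 + 0·0 = 1
  c_6 = 0·0 + (-1)·(-29) + 0·0 + (1)·(-44) + 1·24 + 0·8 + 0·0 = 9
  c_7 = 0·0 + (0)·(-29) + 0·0 + (0)·(-44) + 0·24 + 1·8 + (-1)·(0) = 8
Expand coordinatewise in base 13:
  c_1 = 1 = 1·13^0
  c_2 = 2 = 2·13^0
  c_3 = 0
  c_4 = 0
  c_5 = 1 = 1·13^0
  c_6 = 9 = 9·13^0
  c_7 = 8 = 8·13^0
p-restricted factor λ_0 = (1, 2, 0, 0, 1, 9, 8)

((1, 2, 0, 0, 1, 9, 8),)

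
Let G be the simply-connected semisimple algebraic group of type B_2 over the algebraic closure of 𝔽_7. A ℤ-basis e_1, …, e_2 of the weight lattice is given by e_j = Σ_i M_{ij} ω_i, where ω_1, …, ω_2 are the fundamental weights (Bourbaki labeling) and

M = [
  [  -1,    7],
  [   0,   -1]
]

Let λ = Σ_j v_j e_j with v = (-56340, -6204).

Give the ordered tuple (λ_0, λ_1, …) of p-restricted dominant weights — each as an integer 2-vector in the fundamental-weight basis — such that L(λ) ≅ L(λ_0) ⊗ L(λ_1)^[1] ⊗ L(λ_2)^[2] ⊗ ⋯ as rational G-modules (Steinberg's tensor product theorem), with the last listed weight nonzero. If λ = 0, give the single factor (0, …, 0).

In the fundamental-weight basis, λ has coordinates c = M·v (v = (-56340, -6204)):
  c_1 = (-1)·(-56340) + (7)·(-6204) = 12912
  c_2 = (0)·(-56340) + (-1)·(-6204) = 6204
p = 7; digits c_i = Σ_j d_{ij}·7^j, 0 ≤ d_{ij} < 7:
  c_1 = 12912 = 4·7^0 + 3·7^1 + 4·7^2 + 2·7^3 + 5·7^4
  c_2 = 6204 = 2·7^0 + 4·7^1 + 0·7^2 + 4·7^3 + 2·7^4
Factor λ_0 = (4, 2)
Factor λ_1 = (3, 4)
Factor λ_2 = (4, 0)
Factor λ_3 = (2, 4)
Factor λ_4 = (5, 2)

((4, 2), (3, 4), (4, 0), (2, 4), (5, 2))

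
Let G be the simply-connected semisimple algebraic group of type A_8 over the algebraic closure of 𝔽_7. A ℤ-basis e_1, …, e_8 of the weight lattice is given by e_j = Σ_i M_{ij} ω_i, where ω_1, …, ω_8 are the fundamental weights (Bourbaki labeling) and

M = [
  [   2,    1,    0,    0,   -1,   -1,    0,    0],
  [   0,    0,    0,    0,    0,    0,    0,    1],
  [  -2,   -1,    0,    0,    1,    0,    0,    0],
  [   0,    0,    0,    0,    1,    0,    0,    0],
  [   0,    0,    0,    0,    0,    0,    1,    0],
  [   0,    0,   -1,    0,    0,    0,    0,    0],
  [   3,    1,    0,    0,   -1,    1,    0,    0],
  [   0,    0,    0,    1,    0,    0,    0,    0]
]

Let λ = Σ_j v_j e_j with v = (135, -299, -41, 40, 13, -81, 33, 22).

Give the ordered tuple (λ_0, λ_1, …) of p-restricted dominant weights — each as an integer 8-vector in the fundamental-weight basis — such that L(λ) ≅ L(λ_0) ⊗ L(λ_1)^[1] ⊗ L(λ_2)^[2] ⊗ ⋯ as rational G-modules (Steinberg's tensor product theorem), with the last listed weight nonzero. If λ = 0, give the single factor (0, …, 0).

((4, 1, 0, 6, 5, 6, 5, 5), (5, 3, 6, 1, 4, 5, 1, 5))

Converting to the ω-basis (c_i = row i of M dotted with v = (135, -299, -41, 40, 13, -81, 33, 22)):
  c_1 = 2·135 + (1)·(-299) + (0)·(-41) + 0·40 + (-1)·(13) + (-1)·(-81) + 0·33 + 0·22 = 39
  c_2 = 0·135 + (0)·(-299) + (0)·(-41) + 0·40 + 0·13 + (0)·(-81) + 0·33 + 1·22 = 22
  c_3 = (-2)·(135) + (-1)·(-299) + (0)·(-41) + 0·40 + 1·13 + (0)·(-81) + 0·33 + 0·22 = 42
  c_4 = 0·135 + (0)·(-299) + (0)·(-41) + 0·40 + 1·13 + (0)·(-81) + 0·33 + 0·22 = 13
  c_5 = 0·135 + (0)·(-299) + (0)·(-41) + 0·40 + 0·13 + (0)·(-81) + 1·33 + 0·22 = 33
  c_6 = 0·135 + (0)·(-299) + (-1)·(-41) + 0·40 + 0·13 + (0)·(-81) + 0·33 + 0·22 = 41
  c_7 = 3·135 + (1)·(-299) + (0)·(-41) + 0·40 + (-1)·(13) + (1)·(-81) + 0·33 + 0·22 = 12
  c_8 = 0·135 + (0)·(-299) + (0)·(-41) + 1·40 + 0·13 + (0)·(-81) + 0·33 + 0·22 = 40
Base-7 expansion of each c_i:
  c_1 = 39 = 4·7^0 + 5·7^1
  c_2 = 22 = 1·7^0 + 3·7^1
  c_3 = 42 = 0·7^0 + 6·7^1
  c_4 = 13 = 6·7^0 + 1·7^1
  c_5 = 33 = 5·7^0 + 4·7^1
  c_6 = 41 = 6·7^0 + 5·7^1
  c_7 = 12 = 5·7^0 + 1·7^1
  c_8 = 40 = 5·7^0 + 5·7^1
Factor λ_0 = (4, 1, 0, 6, 5, 6, 5, 5)
Factor λ_1 = (5, 3, 6, 1, 4, 5, 1, 5)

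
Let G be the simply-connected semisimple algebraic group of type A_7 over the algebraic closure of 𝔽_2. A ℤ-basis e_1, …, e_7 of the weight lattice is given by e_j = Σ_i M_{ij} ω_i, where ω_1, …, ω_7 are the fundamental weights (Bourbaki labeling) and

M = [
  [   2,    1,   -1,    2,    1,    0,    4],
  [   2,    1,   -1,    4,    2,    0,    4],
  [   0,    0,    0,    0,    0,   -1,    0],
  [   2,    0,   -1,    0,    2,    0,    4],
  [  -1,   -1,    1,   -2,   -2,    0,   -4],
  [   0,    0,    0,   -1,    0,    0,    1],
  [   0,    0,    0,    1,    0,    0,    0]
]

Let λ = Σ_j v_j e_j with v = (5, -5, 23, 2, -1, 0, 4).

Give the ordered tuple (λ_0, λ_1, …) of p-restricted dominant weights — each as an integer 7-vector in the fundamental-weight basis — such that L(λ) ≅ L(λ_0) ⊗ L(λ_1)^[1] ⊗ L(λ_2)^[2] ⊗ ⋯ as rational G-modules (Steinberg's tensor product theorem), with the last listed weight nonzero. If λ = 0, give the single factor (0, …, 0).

ω-coordinates c = M·v, v = (5, -5, 23, 2, -1, 0, 4):
  c_1 = 2·5 + (1)·(-5) + (-1)·(23) + 2·2 + (1)·(-1) + 0·0 + 4·4 = 1
  c_2 = 2·5 + (1)·(-5) + (-1)·(23) + 4·2 + (2)·(-1) + 0·0 + 4·4 = 4
  c_3 = 0·5 + (0)·(-5) + 0·23 + 0·2 + (0)·(-1) + (-1)·(0) + 0·4 = 0
  c_4 = 2·5 + (0)·(-5) + (-1)·(23) + 0·2 + (2)·(-1) + 0·0 + 4·4 = 1
  c_5 = (-1)·(5) + (-1)·(-5) + 1·23 + (-2)·(2) + (-2)·(-1) + 0·0 + (-4)·(4) = 5
  c_6 = 0·5 + (0)·(-5) + 0·23 + (-1)·(2) + (0)·(-1) + 0·0 + 1·4 = 2
  c_7 = 0·5 + (0)·(-5) + 0·23 + 1·2 + (0)·(-1) + 0·0 + 0·4 = 2
Expand coordinatewise in base 2:
  c_1 = 1 = 1·2^0
  c_2 = 4 = 0·2^0 + 0·2^1 + 1·2^2
  c_3 = 0
  c_4 = 1 = 1·2^0
  c_5 = 5 = 1·2^0 + 0·2^1 + 1·2^2
  c_6 = 2 = 0·2^0 + 1·2^1
  c_7 = 2 = 0·2^0 + 1·2^1
Factor λ_0 = (1, 0, 0, 1, 1, 0, 0)
Factor λ_1 = (0, 0, 0, 0, 0, 1, 1)
Factor λ_2 = (0, 1, 0, 0, 1, 0, 0)

((1, 0, 0, 1, 1, 0, 0), (0, 0, 0, 0, 0, 1, 1), (0, 1, 0, 0, 1, 0, 0))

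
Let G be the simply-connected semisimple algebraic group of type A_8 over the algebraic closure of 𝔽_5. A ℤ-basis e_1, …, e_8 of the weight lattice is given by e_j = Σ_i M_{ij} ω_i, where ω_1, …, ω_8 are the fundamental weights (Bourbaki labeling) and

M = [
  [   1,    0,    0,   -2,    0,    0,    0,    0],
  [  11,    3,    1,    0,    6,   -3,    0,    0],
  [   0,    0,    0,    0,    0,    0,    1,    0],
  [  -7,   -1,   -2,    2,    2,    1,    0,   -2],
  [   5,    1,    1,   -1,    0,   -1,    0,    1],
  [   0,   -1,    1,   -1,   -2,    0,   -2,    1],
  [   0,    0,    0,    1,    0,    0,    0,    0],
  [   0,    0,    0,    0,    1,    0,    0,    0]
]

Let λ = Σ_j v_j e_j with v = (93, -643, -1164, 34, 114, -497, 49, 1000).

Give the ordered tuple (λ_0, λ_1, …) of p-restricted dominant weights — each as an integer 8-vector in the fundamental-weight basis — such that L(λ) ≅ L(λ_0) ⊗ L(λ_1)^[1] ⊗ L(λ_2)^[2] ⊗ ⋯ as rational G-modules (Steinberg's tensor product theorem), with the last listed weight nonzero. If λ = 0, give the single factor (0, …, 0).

ω-coordinates c = M·v, v = (93, -643, -1164, 34, 114, -497, 49, 1000):
  c_1 = (1)·(93) + (0)·(-643) + (0)·(-1164) + (-2)·(34) + (0)·(114) + (0)·(-497) + (0)·(49) + (0)·(1000) = 25
  c_2 = (11)·(93) + (3)·(-643) + (1)·(-1164) + (0)·(34) + (6)·(114) + (-3)·(-497) + (0)·(49) + (0)·(1000) = 105
  c_3 = (0)·(93) + (0)·(-643) + (0)·(-1164) + (0)·(34) + (0)·(114) + (0)·(-497) + (1)·(49) + (0)·(1000) = 49
  c_4 = (-7)·(93) + (-1)·(-643) + (-2)·(-1164) + (2)·(34) + (2)·(114) + (1)·(-497) + (0)·(49) + (-2)·(1000) = 119
  c_5 = (5)·(93) + (1)·(-643) + (1)·(-1164) + (-1)·(34) + (0)·(114) + (-1)·(-497) + (0)·(49) + (1)·(1000) = 121
  c_6 = (0)·(93) + (-1)·(-643) + (1)·(-1164) + (-1)·(34) + (-2)·(114) + (0)·(-497) + (-2)·(49) + (1)·(1000) = 119
  c_7 = (0)·(93) + (0)·(-643) + (0)·(-1164) + (1)·(34) + (0)·(114) + (0)·(-497) + (0)·(49) + (0)·(1000) = 34
  c_8 = (0)·(93) + (0)·(-643) + (0)·(-1164) + (0)·(34) + (1)·(114) + (0)·(-497) + (0)·(49) + (0)·(1000) = 114
Writing each c_i in base p = 5:
  c_1 = 25 = 0·5^0 + 0·5^1 + 1·5^2
  c_2 = 105 = 0·5^0 + 1·5^1 + 4·5^2
  c_3 = 49 = 4·5^0 + 4·5^1 + 1·5^2
  c_4 = 119 = 4·5^0 + 3·5^1 + 4·5^2
  c_5 = 121 = 1·5^0 + 4·5^1 + 4·5^2
  c_6 = 119 = 4·5^0 + 3·5^1 + 4·5^2
  c_7 = 34 = 4·5^0 + 1·5^1 + 1·5^2
  c_8 = 114 = 4·5^0 + 2·5^1 + 4·5^2
λ_0 = (0, 0, 4, 4, 1, 4, 4, 4)
λ_1 = (0, 1, 4, 3, 4, 3, 1, 2)
λ_2 = (1, 4, 1, 4, 4, 4, 1, 4)

((0, 0, 4, 4, 1, 4, 4, 4), (0, 1, 4, 3, 4, 3, 1, 2), (1, 4, 1, 4, 4, 4, 1, 4))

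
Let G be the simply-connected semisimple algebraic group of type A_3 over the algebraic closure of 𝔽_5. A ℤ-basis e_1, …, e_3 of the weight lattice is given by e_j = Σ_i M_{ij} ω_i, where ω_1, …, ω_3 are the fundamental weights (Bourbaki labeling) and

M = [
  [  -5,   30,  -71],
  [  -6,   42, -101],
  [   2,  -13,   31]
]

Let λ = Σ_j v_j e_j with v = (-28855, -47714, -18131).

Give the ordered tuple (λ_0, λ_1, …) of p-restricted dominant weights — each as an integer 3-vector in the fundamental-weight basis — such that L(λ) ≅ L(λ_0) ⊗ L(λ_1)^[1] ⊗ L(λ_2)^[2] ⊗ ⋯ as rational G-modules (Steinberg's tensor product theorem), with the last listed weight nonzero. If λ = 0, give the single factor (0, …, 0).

((1, 3, 1), (1, 4, 2), (1, 4, 0), (1, 2, 4))

In the fundamental-weight basis, λ has coordinates c = M·v (v = (-28855, -47714, -18131)):
  c_1 = (-5)·(-28855) + (30)·(-47714) + (-71)·(-18131) = 156
  c_2 = (-6)·(-28855) + (42)·(-47714) + (-101)·(-18131) = 373
  c_3 = (2)·(-28855) + (-13)·(-47714) + (31)·(-18131) = 511
Expand coordinatewise in base 5:
  c_1 = 156 = 1·5^0 + 1·5^1 + 1·5^2 + 1·5^3
  c_2 = 373 = 3·5^0 + 4·5^1 + 4·5^2 + 2·5^3
  c_3 = 511 = 1·5^0 + 2·5^1 + 0·5^2 + 4·5^3
λ_0 = (1, 3, 1)
λ_1 = (1, 4, 2)
λ_2 = (1, 4, 0)
λ_3 = (1, 2, 4)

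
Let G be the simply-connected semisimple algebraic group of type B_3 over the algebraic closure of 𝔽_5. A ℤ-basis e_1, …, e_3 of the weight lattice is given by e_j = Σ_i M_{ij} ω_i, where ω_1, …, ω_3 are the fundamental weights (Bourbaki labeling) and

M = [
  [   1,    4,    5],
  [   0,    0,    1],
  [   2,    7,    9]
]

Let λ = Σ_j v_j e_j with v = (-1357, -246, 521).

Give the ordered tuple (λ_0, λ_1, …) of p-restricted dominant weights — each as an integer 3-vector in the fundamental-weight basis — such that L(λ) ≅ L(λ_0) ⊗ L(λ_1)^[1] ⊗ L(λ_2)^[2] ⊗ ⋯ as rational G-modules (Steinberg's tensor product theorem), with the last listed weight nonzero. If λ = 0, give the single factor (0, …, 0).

((4, 1, 3), (2, 4, 0), (0, 0, 0), (2, 4, 2))

Converting to the ω-basis (c_i = row i of M dotted with v = (-1357, -246, 521)):
  c_1 = (1)·(-1357) + (4)·(-246) + (5)·(521) = 264
  c_2 = (0)·(-1357) + (0)·(-246) + (1)·(521) = 521
  c_3 = (2)·(-1357) + (7)·(-246) + (9)·(521) = 253
Base-5 expansion of each c_i:
  c_1 = 264 = 4·5^0 + 2·5^1 + 0·5^2 + 2·5^3
  c_2 = 521 = 1·5^0 + 4·5^1 + 0·5^2 + 4·5^3
  c_3 = 253 = 3·5^0 + 0·5^1 + 0·5^2 + 2·5^3
p-restricted factor λ_0 = (4, 1, 3)
p-restricted factor λ_1 = (2, 4, 0)
p-restricted factor λ_2 = (0, 0, 0)
p-restricted factor λ_3 = (2, 4, 2)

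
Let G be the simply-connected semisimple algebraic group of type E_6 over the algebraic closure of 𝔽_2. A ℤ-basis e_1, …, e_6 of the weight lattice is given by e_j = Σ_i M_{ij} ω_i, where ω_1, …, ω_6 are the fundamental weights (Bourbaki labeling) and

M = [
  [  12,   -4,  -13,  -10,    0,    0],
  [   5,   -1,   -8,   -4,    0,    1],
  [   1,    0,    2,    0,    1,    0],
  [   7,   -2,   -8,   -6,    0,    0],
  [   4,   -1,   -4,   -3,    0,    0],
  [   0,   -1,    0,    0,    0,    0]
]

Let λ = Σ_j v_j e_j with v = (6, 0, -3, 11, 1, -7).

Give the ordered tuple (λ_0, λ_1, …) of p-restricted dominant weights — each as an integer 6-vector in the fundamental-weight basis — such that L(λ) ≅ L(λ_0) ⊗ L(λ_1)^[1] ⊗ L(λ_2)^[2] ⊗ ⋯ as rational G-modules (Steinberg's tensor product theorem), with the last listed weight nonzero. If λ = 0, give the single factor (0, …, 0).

In the fundamental-weight basis, λ has coordinates c = M·v (v = (6, 0, -3, 11, 1, -7)):
  c_1 = 12*6 + -4*0 + -13*-3 + -10*11 + 0*1 + 0*-7 = 1
  c_2 = 5*6 + -1*0 + -8*-3 + -4*11 + 0*1 + 1*-7 = 3
  c_3 = 1*6 + 0*0 + 2*-3 + 0*11 + 1*1 + 0*-7 = 1
  c_4 = 7*6 + -2*0 + -8*-3 + -6*11 + 0*1 + 0*-7 = 0
  c_5 = 4*6 + -1*0 + -4*-3 + -3*11 + 0*1 + 0*-7 = 3
  c_6 = 0*6 + -1*0 + 0*-3 + 0*11 + 0*1 + 0*-7 = 0
Writing each c_i in base p = 2:
  c_1 = 1 = 1·2^0
  c_2 = 3 = 1·2^0 + 1·2^1
  c_3 = 1 = 1·2^0
  c_4 = 0
  c_5 = 3 = 1·2^0 + 1·2^1
  c_6 = 0
p-restricted factor λ_0 = (1, 1, 1, 0, 1, 0)
p-restricted factor λ_1 = (0, 1, 0, 0, 1, 0)

((1, 1, 1, 0, 1, 0), (0, 1, 0, 0, 1, 0))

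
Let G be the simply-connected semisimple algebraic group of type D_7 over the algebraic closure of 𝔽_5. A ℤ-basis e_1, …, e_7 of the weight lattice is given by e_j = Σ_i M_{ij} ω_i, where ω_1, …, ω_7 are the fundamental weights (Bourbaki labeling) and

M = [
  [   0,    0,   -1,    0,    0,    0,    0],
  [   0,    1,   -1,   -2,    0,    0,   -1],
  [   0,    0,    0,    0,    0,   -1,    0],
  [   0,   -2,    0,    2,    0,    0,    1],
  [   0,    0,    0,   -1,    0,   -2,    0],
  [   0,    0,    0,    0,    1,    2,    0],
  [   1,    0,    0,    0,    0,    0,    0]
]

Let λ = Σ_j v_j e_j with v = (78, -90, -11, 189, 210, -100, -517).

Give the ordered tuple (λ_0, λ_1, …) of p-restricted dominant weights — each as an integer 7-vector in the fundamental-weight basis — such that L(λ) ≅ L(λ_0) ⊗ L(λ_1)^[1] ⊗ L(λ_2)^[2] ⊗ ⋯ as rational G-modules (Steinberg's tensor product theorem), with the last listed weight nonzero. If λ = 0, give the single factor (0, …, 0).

((1, 0, 0, 1, 1, 0, 3), (2, 2, 0, 3, 2, 2, 0), (0, 2, 4, 1, 0, 0, 3))

Change of basis e → ω: c = M·v where v = (78, -90, -11, 189, 210, -100, -517):
  c_1 = 0·78 + (0)·(-90) + (-1)·(-11) + 0·189 + 0·210 + (0)·(-100) + (0)·(-517) = 11
  c_2 = 0·78 + (1)·(-90) + (-1)·(-11) + (-2)·(189) + 0·210 + (0)·(-100) + (-1)·(-517) = 60
  c_3 = 0·78 + (0)·(-90) + (0)·(-11) + 0·189 + 0·210 + (-1)·(-100) + (0)·(-517) = 100
  c_4 = 0·78 + (-2)·(-90) + (0)·(-11) + 2·189 + 0·210 + (0)·(-100) + (1)·(-517) = 41
  c_5 = 0·78 + (0)·(-90) + (0)·(-11) + (-1)·(189) + 0·210 + (-2)·(-100) + (0)·(-517) = 11
  c_6 = 0·78 + (0)·(-90) + (0)·(-11) + 0·189 + 1·210 + (2)·(-100) + (0)·(-517) = 10
  c_7 = 1·78 + (0)·(-90) + (0)·(-11) + 0·189 + 0·210 + (0)·(-100) + (0)·(-517) = 78
Expand coordinatewise in base 5:
  c_1 = 11 = 1·5^0 + 2·5^1
  c_2 = 60 = 0·5^0 + 2·5^1 + 2·5^2
  c_3 = 100 = 0·5^0 + 0·5^1 + 4·5^2
  c_4 = 41 = 1·5^0 + 3·5^1 + 1·5^2
  c_5 = 11 = 1·5^0 + 2·5^1
  c_6 = 10 = 0·5^0 + 2·5^1
  c_7 = 78 = 3·5^0 + 0·5^1 + 3·5^2
Factor λ_0 = (1, 0, 0, 1, 1, 0, 3)
Factor λ_1 = (2, 2, 0, 3, 2, 2, 0)
Factor λ_2 = (0, 2, 4, 1, 0, 0, 3)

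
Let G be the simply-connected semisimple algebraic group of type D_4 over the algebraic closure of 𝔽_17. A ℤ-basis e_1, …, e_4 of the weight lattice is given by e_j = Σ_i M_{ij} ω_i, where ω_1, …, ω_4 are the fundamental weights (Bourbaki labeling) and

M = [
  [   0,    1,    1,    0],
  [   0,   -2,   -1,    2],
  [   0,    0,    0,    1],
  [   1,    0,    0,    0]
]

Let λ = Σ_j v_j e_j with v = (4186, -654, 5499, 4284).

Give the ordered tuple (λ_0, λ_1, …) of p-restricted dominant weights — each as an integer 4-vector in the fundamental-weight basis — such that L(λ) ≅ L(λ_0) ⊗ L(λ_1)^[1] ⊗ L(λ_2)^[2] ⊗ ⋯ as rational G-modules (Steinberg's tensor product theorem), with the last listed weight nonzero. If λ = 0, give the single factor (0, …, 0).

ω-coordinates c = M·v, v = (4186, -654, 5499, 4284):
  c_1 = 0*4186 + 1*-654 + 1*5499 + 0*4284 = 4845
  c_2 = 0*4186 + -2*-654 + -1*5499 + 2*4284 = 4377
  c_3 = 0*4186 + 0*-654 + 0*5499 + 1*4284 = 4284
  c_4 = 1*4186 + 0*-654 + 0*5499 + 0*4284 = 4186
Expand coordinatewise in base 17:
  c_1 = 4845 = 0·17^0 + 13·17^1 + 16·17^2
  c_2 = 4377 = 8·17^0 + 2·17^1 + 15·17^2
  c_3 = 4284 = 0·17^0 + 14·17^1 + 14·17^2
  c_4 = 4186 = 4·17^0 + 8·17^1 + 14·17^2
Factor λ_0 = (0, 8, 0, 4)
Factor λ_1 = (13, 2, 14, 8)
Factor λ_2 = (16, 15, 14, 14)

((0, 8, 0, 4), (13, 2, 14, 8), (16, 15, 14, 14))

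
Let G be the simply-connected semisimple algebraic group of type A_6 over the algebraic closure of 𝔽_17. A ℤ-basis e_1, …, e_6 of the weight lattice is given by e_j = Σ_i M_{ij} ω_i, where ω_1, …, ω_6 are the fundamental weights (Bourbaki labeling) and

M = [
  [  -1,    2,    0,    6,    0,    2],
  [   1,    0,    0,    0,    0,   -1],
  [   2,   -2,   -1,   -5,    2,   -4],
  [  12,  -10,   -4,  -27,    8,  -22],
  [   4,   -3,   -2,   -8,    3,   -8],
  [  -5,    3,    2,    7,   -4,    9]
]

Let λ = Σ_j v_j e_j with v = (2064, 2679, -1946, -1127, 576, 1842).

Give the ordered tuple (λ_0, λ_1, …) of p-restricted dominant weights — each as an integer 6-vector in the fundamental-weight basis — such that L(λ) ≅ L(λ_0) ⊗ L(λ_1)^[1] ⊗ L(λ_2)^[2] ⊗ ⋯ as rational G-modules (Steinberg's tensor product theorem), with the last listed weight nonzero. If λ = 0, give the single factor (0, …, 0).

Compute c_i = Σ_j M_{ij} v_j with v = (2064, 2679, -1946, -1127, 576, 1842):
  c_1 = (-1)·(2064) + (2)·(2679) + (0)·(-1946) + (6)·(-1127) + (0)·(576) + (2)·(1842) = 216
  c_2 = (1)·(2064) + (0)·(2679) + (0)·(-1946) + (0)·(-1127) + (0)·(576) + (-1)·(1842) = 222
  c_3 = (2)·(2064) + (-2)·(2679) + (-1)·(-1946) + (-5)·(-1127) + (2)·(576) + (-4)·(1842) = 135
  c_4 = (12)·(2064) + (-10)·(2679) + (-4)·(-1946) + (-27)·(-1127) + (8)·(576) + (-22)·(1842) = 275
  c_5 = (4)·(2064) + (-3)·(2679) + (-2)·(-1946) + (-8)·(-1127) + (3)·(576) + (-8)·(1842) = 119
  c_6 = (-5)·(2064) + (3)·(2679) + (2)·(-1946) + (7)·(-1127) + (-4)·(576) + (9)·(1842) = 210
Base-17 expansion of each c_i:
  c_1 = 216 = 12·17^0 + 12·17^1
  c_2 = 222 = 1·17^0 + 13·17^1
  c_3 = 135 = 16·17^0 + 7·17^1
  c_4 = 275 = 3·17^0 + 16·17^1
  c_5 = 119 = 0·17^0 + 7·17^1
  c_6 = 210 = 6·17^0 + 12·17^1
λ_0 = (12, 1, 16, 3, 0, 6)
λ_1 = (12, 13, 7, 16, 7, 12)

((12, 1, 16, 3, 0, 6), (12, 13, 7, 16, 7, 12))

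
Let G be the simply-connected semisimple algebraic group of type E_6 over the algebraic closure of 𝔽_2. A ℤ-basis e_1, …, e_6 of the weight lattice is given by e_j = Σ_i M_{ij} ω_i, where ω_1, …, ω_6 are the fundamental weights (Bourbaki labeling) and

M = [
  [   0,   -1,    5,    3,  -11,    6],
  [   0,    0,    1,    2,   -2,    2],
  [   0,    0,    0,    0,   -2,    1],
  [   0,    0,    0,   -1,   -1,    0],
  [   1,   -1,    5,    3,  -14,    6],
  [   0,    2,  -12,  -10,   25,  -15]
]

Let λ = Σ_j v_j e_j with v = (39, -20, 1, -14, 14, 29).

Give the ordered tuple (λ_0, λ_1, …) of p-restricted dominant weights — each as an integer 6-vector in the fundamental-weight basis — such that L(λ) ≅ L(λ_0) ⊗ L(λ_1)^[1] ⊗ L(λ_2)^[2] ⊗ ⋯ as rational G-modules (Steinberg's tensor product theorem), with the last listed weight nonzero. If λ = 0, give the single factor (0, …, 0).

ω-coordinates c = M·v, v = (39, -20, 1, -14, 14, 29):
  c_1 = 0*39 + -1*-20 + 5*1 + 3*-14 + -11*14 + 6*29 = 3
  c_2 = 0*39 + 0*-20 + 1*1 + 2*-14 + -2*14 + 2*29 = 3
  c_3 = 0*39 + 0*-20 + 0*1 + 0*-14 + -2*14 + 1*29 = 1
  c_4 = 0*39 + 0*-20 + 0*1 + -1*-14 + -1*14 + 0*29 = 0
  c_5 = 1*39 + -1*-20 + 5*1 + 3*-14 + -14*14 + 6*29 = 0
  c_6 = 0*39 + 2*-20 + -12*1 + -10*-14 + 25*14 + -15*29 = 3
p = 2; digits c_i = Σ_j d_{ij}·2^j, 0 ≤ d_{ij} < 2:
  c_1 = 3 = 1·2^0 + 1·2^1
  c_2 = 3 = 1·2^0 + 1·2^1
  c_3 = 1 = 1·2^0
  c_4 = 0
  c_5 = 0
  c_6 = 3 = 1·2^0 + 1·2^1
λ_0 = (1, 1, 1, 0, 0, 1)
λ_1 = (1, 1, 0, 0, 0, 1)

((1, 1, 1, 0, 0, 1), (1, 1, 0, 0, 0, 1))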